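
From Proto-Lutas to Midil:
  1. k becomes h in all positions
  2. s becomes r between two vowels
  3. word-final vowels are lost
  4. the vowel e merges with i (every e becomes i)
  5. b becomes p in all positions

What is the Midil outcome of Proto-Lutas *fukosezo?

Midil: start from *fukosezo.
  rule 1 (unconditioned shift): fukosezo → fuhosezo
  rule 2 (rhotacism): fuhosezo → fuhorezo
  rule 3 (apocope): fuhorezo → fuhorez
  rule 4 (vowel merger): fuhorez → fuhoriz
  rule 5: no change — fuhoriz
  ⇒ Midil fuhoriz

fuhoriz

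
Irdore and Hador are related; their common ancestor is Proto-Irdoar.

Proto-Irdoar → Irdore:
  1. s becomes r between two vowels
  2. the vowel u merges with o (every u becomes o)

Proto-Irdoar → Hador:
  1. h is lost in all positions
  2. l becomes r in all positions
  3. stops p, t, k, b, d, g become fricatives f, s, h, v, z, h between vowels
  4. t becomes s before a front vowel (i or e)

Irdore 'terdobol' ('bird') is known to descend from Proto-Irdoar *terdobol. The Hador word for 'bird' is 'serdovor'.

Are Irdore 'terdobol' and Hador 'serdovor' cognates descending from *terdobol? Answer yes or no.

yes

Derive the expected Hador reflex of *terdobol:
Hador: start from *terdobol.
  rule 1: no change — terdobol
  rule 2 (unconditioned shift): terdobol → terdobor
  rule 3 (intervocalic lenition): terdobor → terdovor
  rule 4 (palatalisation): terdovor → serdovor
  ⇒ Hador serdovor
Hador 'serdovor' matches the regular reflex exactly, so the pair is cognate.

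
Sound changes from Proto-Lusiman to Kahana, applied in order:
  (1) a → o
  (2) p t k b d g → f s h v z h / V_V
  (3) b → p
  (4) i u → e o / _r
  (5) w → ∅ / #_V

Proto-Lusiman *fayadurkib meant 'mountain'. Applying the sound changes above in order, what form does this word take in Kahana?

Kahana: *fayadurkib > foyodurkib > foyozurkib > foyozurkip > foyozorkip  (by vowel merger, intervocalic lenition, unconditioned shift, pre-rhotic lowering)

foyozorkip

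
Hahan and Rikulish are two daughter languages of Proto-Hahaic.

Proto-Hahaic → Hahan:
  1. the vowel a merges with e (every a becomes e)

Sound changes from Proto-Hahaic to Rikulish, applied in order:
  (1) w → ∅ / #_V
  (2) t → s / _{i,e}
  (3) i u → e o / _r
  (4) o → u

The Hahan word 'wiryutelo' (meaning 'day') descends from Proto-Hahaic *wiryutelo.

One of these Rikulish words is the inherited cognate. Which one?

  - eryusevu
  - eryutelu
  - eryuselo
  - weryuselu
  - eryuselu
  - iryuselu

eryuselu

Rikulish: *wiryutelo
  wiryutelo → iryutelo   [glide loss]
  iryutelo → iryuselo   [palatalisation]
  iryuselo → eryuselo   [pre-rhotic lowering]
  eryuselo → eryuselu   [vowel merger]
  giving Rikulish eryuselu.
The other candidates each miss or misapply at least one Rikulish change.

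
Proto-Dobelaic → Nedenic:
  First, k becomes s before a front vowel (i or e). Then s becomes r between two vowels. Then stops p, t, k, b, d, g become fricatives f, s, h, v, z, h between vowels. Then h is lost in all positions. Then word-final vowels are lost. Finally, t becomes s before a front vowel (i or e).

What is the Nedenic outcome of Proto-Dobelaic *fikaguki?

fiaur

Nedenic: start from *fikaguki.
  rule 1 (palatalisation): fikaguki → fikagusi
  rule 2 (rhotacism): fikagusi → fikaguri
  rule 3 (intervocalic lenition): fikaguri → fihahuri
  rule 4 (h-loss): fihahuri → fiauri
  rule 5 (apocope): fiauri → fiaur
  rule 6: no change — fiaur
  ⇒ Nedenic fiaur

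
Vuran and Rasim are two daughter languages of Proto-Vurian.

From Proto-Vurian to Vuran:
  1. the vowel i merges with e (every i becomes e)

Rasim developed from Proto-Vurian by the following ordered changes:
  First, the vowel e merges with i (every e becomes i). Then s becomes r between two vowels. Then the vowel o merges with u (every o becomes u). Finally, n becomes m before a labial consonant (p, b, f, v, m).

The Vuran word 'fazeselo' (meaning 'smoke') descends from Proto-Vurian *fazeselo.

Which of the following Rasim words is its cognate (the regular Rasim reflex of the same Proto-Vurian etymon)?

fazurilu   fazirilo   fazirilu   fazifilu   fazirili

Rasim: *fazeselo > fazisilo > fazirilo > fazirilu  (by vowel merger, rhotacism, vowel merger)

fazirilu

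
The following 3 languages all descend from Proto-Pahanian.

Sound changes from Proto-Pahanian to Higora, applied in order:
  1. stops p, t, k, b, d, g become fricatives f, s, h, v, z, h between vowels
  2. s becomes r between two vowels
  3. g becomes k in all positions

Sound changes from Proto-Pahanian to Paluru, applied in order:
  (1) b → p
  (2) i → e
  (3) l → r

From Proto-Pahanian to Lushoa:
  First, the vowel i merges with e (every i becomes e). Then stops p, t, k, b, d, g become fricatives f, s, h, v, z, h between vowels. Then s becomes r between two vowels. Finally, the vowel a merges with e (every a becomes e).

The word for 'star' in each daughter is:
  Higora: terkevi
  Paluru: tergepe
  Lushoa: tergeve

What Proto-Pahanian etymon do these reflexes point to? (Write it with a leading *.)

Position 7: Higora has i, Paluru has e, Lushoa has e. Higora preserves i here (none of its changes turn any other segment into i), so the proto-segment is *i.
Position 4: Higora has k, Paluru has g, Lushoa has g. Paluru preserves g here (none of its changes turn any other segment into g), so the proto-segment is *g.
Position 6: Higora has v, Paluru has p, Lushoa has v. Taking the neighbouring segments as reconstructed: Higora v could go back to *b or *v; Paluru p could go back to *p or *b; Lushoa v could go back to *b or *v — the one source consistent with every daughter is *b.
Continuing position by position gives *tergebi; check it forward:
Higora: *tergebi
  tergebi → tergevi   [intervocalic lenition]
  tergevi (rule 2 does not apply)
  tergevi → terkevi   [unconditioned shift]
  giving Higora terkevi.
Paluru: *tergebi > tergepi > tergepe  (by unconditioned shift, vowel merger)
Lushoa: *tergebi
  tergebi → tergebe   [vowel merger]
  tergebe → tergeve   [intervocalic lenition]
  tergeve (rule 3 does not apply)
  tergeve (rule 4 does not apply)
  giving Lushoa tergeve.
*tergebi is the unique common source.

*tergebi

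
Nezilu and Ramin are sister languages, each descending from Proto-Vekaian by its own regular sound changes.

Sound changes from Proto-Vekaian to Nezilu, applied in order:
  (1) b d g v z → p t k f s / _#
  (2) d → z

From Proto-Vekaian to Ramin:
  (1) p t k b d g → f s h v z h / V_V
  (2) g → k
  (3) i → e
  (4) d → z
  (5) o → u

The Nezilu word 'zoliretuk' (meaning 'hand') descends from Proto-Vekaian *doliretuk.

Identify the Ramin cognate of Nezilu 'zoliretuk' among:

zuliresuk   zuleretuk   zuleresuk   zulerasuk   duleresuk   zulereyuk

Ramin: *doliretuk > doliresuk > doleresuk > zoleresuk > zuleresuk  (by intervocalic lenition, vowel merger, unconditioned shift, vowel merger)
The other candidates each miss or misapply at least one Ramin change.

zuleresuk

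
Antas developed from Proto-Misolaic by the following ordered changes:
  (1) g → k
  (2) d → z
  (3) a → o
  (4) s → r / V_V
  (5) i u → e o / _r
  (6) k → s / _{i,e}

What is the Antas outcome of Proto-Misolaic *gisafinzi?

Antas: *gisafinzi > kisafinzi > kisofinzi > kirofinzi > kerofinzi > serofinzi  (by unconditioned shift, vowel merger, rhotacism, pre-rhotic lowering, palatalisation)

serofinzi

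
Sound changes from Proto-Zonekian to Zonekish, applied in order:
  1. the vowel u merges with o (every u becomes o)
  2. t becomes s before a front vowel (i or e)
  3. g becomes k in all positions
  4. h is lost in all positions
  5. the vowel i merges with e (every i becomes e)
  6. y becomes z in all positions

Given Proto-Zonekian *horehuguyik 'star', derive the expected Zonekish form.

oreokozek

Zonekish: *horehuguyik > horehogoyik > horehokoyik > oreokoyik > oreokoyek > oreokozek  (by vowel merger, unconditioned shift, h-loss, vowel merger, unconditioned shift)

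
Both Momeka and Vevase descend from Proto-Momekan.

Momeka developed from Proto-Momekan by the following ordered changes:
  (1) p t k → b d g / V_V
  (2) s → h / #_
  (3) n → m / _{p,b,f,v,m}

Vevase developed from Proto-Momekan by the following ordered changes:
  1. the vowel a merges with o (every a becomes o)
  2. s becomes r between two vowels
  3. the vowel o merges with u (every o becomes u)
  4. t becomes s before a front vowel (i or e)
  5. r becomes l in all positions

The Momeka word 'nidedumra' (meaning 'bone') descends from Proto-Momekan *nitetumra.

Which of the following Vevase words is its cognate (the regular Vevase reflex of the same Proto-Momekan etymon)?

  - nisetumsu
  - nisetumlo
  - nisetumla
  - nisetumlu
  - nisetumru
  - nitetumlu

nisetumlu

Vevase: *nitetumra > nitetumro > nitetumru > nisetumru > nisetumlu  (by vowel merger, vowel merger, palatalisation, unconditioned shift)
Among the options, 'nisetumlu' alone shows every Vevase change applied in order.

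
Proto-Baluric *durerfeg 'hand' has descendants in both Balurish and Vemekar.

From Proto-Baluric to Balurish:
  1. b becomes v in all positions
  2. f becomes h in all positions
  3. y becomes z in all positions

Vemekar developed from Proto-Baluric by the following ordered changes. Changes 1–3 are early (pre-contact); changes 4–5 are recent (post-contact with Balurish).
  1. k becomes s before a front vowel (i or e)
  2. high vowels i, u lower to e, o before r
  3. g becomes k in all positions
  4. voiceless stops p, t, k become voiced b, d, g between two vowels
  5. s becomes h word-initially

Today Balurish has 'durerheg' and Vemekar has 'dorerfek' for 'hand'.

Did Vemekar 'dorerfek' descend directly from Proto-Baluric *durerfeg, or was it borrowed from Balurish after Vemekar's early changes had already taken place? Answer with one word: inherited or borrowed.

If inherited, *durerfeg would pass through all of Vemekar's changes:
Vemekar: *durerfeg > dorerfeg > dorerfek  (by pre-rhotic lowering, unconditioned shift)
If borrowed from Balurish 'durerheg' after the early changes, it would undergo only the recent ones:
  rule 4 (intervocalic voicing): no change (durerheg)
  rule 5 (debuccalisation): no change (durerheg)
  ⇒ as a loan: durerheg
Vemekar 'dorerfek' matches the inherited outcome exactly, so it is an inherited cognate, not a loan.

inherited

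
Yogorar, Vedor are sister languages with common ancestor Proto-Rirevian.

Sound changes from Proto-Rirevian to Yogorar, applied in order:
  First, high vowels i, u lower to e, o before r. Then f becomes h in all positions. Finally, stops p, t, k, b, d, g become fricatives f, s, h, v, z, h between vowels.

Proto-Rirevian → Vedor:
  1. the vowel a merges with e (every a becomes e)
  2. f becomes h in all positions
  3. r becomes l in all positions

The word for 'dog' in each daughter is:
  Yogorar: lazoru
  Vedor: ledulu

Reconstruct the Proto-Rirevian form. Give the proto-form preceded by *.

Position 5: Yogorar has r, Vedor has l. Yogorar preserves r here (none of its changes turn any other segment into r), so the proto-segment is *r.
Position 4: Yogorar has o, Vedor has u. Vedor preserves u here (none of its changes turn any other segment into u), so the proto-segment is *u.
Verify the candidate proto-form against each daughter:
Yogorar: start from *laduru.
  rule 1 (pre-rhotic lowering): laduru → ladoru
  rule 2: no change — ladoru
  rule 3 (intervocalic lenition): ladoru → lazoru
  ⇒ Yogorar lazoru
Vedor: start from *laduru.
  rule 1 (vowel merger): laduru → leduru
  rule 2: no change — leduru
  rule 3 (unconditioned shift): leduru → ledulu
  ⇒ Vedor ledulu
No other proto-form is consistent with every reflex, so the reconstruction is *laduru.

*laduru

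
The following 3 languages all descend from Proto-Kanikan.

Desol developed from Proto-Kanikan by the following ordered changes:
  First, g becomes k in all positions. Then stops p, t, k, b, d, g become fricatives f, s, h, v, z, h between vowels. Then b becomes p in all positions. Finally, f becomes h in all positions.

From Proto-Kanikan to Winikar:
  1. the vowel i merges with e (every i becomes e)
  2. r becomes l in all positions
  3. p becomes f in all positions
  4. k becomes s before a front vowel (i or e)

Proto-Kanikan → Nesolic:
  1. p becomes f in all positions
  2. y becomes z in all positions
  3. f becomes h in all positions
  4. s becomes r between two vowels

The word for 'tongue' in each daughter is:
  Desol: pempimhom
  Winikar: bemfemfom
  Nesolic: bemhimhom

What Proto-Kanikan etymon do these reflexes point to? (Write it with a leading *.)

Position 5: Desol has i, Winikar has e, Nesolic has i. Desol preserves i here (none of its changes turn any other segment into i), so the proto-segment is *i.
Position 1: Desol has p, Winikar has b, Nesolic has b. Winikar preserves b here (none of its changes turn any other segment into b), so the proto-segment is *b.
Position 4: Desol has p, Winikar has f, Nesolic has h. Taking the neighbouring segments as reconstructed: Desol p could go back to *p or *b; Winikar f could go back to *p or *f; Nesolic h could go back to *p or *f or *h — the one source consistent with every daughter is *p.
Verify the candidate proto-form against each daughter:
Desol: start from *bempimfom.
  rule 1: no change — bempimfom
  rule 2: no change — bempimfom
  rule 3 (unconditioned shift): bempimfom → pempimfom
  rule 4 (unconditioned shift): pempimfom → pempimhom
  ⇒ Desol pempimhom
Winikar: start from *bempimfom.
  rule 1 (vowel merger): bempimfom → bempemfom
  rule 2: no change — bempemfom
  rule 3 (unconditioned shift): bempemfom → bemfemfom
  rule 4: no change — bemfemfom
  ⇒ Winikar bemfemfom
Nesolic: *bempimfom
  bempimfom → bemfimfom   [unconditioned shift]
  bemfimfom (rule 2 does not apply)
  bemfimfom → bemhimhom   [unconditioned shift]
  bemhimhom (rule 4 does not apply)
  giving Nesolic bemhimhom.
Only *bempimfom yields all of Desol pempimhom, Winikar bemfemfom, Nesolic bemhimhom.

*bempimfom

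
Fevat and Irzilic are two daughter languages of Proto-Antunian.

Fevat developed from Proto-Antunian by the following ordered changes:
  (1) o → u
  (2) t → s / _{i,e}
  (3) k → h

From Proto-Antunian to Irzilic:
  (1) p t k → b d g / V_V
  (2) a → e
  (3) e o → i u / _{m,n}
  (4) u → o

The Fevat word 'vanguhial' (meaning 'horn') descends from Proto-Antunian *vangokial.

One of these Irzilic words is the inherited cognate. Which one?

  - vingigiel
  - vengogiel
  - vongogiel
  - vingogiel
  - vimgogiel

vingogiel

Irzilic: *vangokial > vangogial > vengogiel > vingogiel  (by intervocalic voicing, vowel merger, pre-nasal raising)
Only 'vingogiel' matches the regular Irzilic development of *vangokial.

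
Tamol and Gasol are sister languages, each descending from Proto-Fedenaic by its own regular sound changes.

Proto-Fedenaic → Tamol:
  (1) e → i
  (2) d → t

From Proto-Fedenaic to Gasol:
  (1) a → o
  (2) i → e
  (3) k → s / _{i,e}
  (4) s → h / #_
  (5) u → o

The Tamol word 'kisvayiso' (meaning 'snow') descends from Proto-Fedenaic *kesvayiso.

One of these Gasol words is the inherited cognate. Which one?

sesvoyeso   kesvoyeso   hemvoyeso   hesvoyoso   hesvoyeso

Gasol: *kesvayiso > kesvoyiso > kesvoyeso > sesvoyeso > hesvoyeso  (by vowel merger, vowel merger, palatalisation, debuccalisation)

hesvoyeso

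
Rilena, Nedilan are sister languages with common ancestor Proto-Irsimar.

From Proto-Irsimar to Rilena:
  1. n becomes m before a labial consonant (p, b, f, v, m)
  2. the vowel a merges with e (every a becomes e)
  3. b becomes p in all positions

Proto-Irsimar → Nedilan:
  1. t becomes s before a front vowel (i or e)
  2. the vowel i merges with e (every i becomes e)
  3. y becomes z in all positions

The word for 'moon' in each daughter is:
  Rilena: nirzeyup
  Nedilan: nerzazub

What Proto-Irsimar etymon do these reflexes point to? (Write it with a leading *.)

Position 2: Rilena has i, Nedilan has e. Rilena preserves i here (none of its changes turn any other segment into i), so the proto-segment is *i.
Position 8: Rilena has p, Nedilan has b. Nedilan preserves b here (none of its changes turn any other segment into b), so the proto-segment is *b.
Continuing position by position gives *nirzayub; check it forward:
Rilena: *nirzayub > nirzeyub > nirzeyup  (by vowel merger, unconditioned shift)
Nedilan: *nirzayub > nerzayub > nerzazub  (by vowel merger, unconditioned shift)
No other proto-form is consistent with every reflex, so the reconstruction is *nirzayub.

*nirzayub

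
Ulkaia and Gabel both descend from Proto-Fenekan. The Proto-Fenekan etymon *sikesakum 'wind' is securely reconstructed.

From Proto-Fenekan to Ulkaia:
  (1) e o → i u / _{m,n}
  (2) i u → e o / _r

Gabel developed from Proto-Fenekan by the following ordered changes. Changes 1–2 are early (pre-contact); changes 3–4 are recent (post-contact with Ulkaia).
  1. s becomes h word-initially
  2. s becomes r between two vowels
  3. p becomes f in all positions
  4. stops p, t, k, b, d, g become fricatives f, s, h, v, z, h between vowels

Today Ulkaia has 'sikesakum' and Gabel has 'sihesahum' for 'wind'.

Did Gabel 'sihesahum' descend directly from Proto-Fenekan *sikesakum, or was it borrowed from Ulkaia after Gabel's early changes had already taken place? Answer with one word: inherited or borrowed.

If inherited, *sikesakum would pass through all of Gabel's changes:
Gabel: start from *sikesakum.
  rule 1 (debuccalisation): sikesakum → hikesakum
  rule 2 (rhotacism): hikesakum → hikerakum
  rule 3: no change — hikerakum
  rule 4 (intervocalic lenition): hikerakum → hiherahum
  ⇒ Gabel hiherahum
If borrowed from Ulkaia 'sikesakum' after the early changes, it would undergo only the recent ones:
  rule 3 (unconditioned shift): no change (sikesakum)
  rule 4 (intervocalic lenition): sikesakum → sihesahum
  ⇒ as a loan: sihesahum
Gabel 'sihesahum' matches the loan outcome 'sihesahum', not the inherited 'hiherahum' — it skipped the early Gabel changes, so it was borrowed from Ulkaia.

borrowed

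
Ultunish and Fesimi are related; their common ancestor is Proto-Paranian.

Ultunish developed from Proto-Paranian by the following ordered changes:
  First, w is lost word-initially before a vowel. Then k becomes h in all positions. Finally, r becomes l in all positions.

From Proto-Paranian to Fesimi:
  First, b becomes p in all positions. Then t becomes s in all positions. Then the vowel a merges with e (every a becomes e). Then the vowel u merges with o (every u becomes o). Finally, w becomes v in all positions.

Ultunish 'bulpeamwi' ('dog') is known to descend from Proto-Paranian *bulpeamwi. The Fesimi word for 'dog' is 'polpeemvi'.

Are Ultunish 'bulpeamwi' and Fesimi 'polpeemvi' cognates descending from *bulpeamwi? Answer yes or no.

yes

Derive the expected Fesimi reflex of *bulpeamwi:
Fesimi: *bulpeamwi > pulpeamwi > pulpeemwi > polpeemwi > polpeemvi  (by unconditioned shift, vowel merger, vowel merger, unconditioned shift)
Fesimi 'polpeemvi' matches the regular reflex exactly, so the pair is cognate.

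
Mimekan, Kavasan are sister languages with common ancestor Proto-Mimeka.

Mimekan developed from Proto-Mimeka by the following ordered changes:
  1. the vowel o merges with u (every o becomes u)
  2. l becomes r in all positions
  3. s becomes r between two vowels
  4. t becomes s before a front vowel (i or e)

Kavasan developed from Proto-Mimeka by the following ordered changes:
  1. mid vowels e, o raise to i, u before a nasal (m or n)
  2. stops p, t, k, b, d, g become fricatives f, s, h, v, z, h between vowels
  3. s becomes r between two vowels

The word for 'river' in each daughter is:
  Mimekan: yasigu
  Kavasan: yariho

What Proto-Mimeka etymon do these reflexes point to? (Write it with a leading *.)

*yatigo

Position 6: Mimekan has u, Kavasan has o. Kavasan preserves o here (none of its changes turn any other segment into o), so the proto-segment is *o.
Position 5: Mimekan has g, Kavasan has h. Mimekan preserves g here (none of its changes turn any other segment into g), so the proto-segment is *g.
This points to *yatigo. Verify forward in each daughter:
Mimekan: *yatigo > yatigu > yasigu  (by vowel merger, palatalisation)
Kavasan: start from *yatigo.
  rule 1: no change — yatigo
  rule 2 (intervocalic lenition): yatigo → yasiho
  rule 3 (rhotacism): yasiho → yariho
  ⇒ Kavasan yariho
*yatigo is the unique common source.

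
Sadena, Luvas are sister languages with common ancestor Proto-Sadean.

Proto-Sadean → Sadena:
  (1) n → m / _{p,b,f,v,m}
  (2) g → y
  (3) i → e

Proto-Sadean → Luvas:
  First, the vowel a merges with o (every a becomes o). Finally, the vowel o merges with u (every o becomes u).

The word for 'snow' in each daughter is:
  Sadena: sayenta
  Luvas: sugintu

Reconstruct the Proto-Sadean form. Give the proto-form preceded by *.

Position 3: Sadena has y, Luvas has g. Luvas preserves g here (none of its changes turn any other segment into g), so the proto-segment is *g.
Position 2: Sadena has a, Luvas has u. Sadena preserves a here (none of its changes turn any other segment into a), so the proto-segment is *a.
This points to *saginta. Verify forward in each daughter:
Sadena: start from *saginta.
  rule 1: no change — saginta
  rule 2 (unconditioned shift): saginta → sayinta
  rule 3 (vowel merger): sayinta → sayenta
  ⇒ Sadena sayenta
Luvas: start from *saginta.
  rule 1 (vowel merger): saginta → soginto
  rule 2 (vowel merger): soginto → sugintu
  ⇒ Luvas sugintu
Only *saginta yields all of Sadena sayenta, Luvas sugintu.

*saginta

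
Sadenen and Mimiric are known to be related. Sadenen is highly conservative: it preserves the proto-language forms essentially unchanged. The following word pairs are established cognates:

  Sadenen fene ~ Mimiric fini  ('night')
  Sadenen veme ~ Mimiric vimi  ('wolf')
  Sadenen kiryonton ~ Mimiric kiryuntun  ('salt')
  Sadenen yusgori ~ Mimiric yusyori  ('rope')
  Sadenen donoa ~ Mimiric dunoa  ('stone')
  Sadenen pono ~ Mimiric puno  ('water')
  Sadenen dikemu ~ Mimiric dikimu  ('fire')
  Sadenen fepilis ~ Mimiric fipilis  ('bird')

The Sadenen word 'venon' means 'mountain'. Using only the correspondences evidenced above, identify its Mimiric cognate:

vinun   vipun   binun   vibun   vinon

fene ~ fini — Sadenen e corresponds to Mimiric i after a consonant, before a nasal.
kiryonton ~ kiryuntun, donoa ~ dunoa — Sadenen o corresponds to Mimiric u after a consonant, before a nasal.
Applying these to Sadenen 'venon':
  venon → vinon   (e→i after a consonant, before a nasal)
  vinon → vinun   (o→u after a consonant, before a nasal)
So the Mimiric cognate is 'vinun'.

vinun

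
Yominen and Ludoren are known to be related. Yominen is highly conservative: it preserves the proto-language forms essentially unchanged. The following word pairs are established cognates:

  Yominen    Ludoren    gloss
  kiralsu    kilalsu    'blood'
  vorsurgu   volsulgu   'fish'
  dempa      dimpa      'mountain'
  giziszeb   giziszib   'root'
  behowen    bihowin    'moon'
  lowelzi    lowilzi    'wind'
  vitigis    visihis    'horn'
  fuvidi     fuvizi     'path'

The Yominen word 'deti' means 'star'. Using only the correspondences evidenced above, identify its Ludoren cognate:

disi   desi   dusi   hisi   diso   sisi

disi

behowen ~ bihowin, lowelzi ~ lowilzi — Yominen e corresponds to Ludoren i after a consonant, before a consonant other than r, m, n, p, b, f, v.
vitigis ~ visihis — Yominen t corresponds to Ludoren s between vowels (before a front vowel).
Applying these to Yominen 'deti':
  deti → diti   (e→i after a consonant, before a consonant other than r, m, n, p, b, f, v)
  diti → disi   (t→s between vowels (before a front vowel))
So the Ludoren cognate is 'disi'.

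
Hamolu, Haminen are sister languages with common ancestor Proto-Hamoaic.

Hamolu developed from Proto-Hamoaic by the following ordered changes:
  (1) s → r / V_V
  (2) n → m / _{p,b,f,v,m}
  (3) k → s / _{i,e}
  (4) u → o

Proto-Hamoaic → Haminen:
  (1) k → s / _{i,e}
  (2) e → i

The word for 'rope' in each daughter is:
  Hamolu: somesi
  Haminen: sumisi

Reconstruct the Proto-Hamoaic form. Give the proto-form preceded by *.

*sumeki

Position 2: Hamolu has o, Haminen has u. Haminen preserves u here (none of its changes turn any other segment into u), so the proto-segment is *u.
Position 5: Hamolu has s, Haminen has s. Taking the neighbouring segments as reconstructed: Hamolu s can only go back to *k; Haminen s could go back to *k or *s — the one source consistent with every daughter is *k.
Position 4: Hamolu has e, Haminen has i. Hamolu preserves e here (none of its changes turn any other segment into e), so the proto-segment is *e.
This points to *sumeki. Verify forward in each daughter:
Hamolu: *sumeki
  sumeki (rule 1 does not apply)
  sumeki (rule 2 does not apply)
  sumeki → sumesi   [palatalisation]
  sumesi → somesi   [vowel merger]
  giving Hamolu somesi.
Haminen: start from *sumeki.
  rule 1 (palatalisation): sumeki → sumesi
  rule 2 (vowel merger): sumesi → sumisi
  ⇒ Haminen sumisi
No other proto-form is consistent with every reflex, so the reconstruction is *sumeki.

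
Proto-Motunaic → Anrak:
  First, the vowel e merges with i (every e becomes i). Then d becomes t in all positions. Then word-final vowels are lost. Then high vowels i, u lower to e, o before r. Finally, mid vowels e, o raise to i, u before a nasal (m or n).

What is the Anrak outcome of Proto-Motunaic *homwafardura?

Anrak: *homwafardura
  homwafardura (rule 1 does not apply)
  homwafardura → homwafartura   [unconditioned shift]
  homwafartura → homwafartur   [apocope]
  homwafartur → homwafartor   [pre-rhotic lowering]
  homwafartor → humwafartor   [pre-nasal raising]
  giving Anrak humwafartor.

humwafartor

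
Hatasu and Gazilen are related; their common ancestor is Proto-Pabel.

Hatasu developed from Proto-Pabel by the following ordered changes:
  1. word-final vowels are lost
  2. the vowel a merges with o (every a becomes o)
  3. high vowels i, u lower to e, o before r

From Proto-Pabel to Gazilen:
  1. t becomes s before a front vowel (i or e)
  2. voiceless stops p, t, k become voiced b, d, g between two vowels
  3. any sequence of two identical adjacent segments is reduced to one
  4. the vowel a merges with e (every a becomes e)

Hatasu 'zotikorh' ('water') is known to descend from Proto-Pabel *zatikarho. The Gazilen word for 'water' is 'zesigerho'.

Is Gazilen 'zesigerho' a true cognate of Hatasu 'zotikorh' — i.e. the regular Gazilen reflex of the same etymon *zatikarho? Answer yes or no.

yes

Derive the expected Gazilen reflex of *zatikarho:
Gazilen: start from *zatikarho.
  rule 1 (palatalisation): zatikarho → zasikarho
  rule 2 (intervocalic voicing): zasikarho → zasigarho
  rule 3: no change — zasigarho
  rule 4 (vowel merger): zasigarho → zesigerho
  ⇒ Gazilen zesigerho
Gazilen 'zesigerho' matches the regular reflex exactly, so the pair is cognate.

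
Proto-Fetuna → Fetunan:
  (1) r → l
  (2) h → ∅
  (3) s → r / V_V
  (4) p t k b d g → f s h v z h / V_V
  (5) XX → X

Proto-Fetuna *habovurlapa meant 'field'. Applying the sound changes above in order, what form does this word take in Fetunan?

avovulafa

Fetunan: *habovurlapa
  habovurlapa → habovullapa   [unconditioned shift]
  habovullapa → abovullapa   [h-loss]
  abovullapa (rule 3 does not apply)
  abovullapa → avovullafa   [intervocalic lenition]
  avovullafa → avovulafa   [degemination]
  giving Fetunan avovulafa.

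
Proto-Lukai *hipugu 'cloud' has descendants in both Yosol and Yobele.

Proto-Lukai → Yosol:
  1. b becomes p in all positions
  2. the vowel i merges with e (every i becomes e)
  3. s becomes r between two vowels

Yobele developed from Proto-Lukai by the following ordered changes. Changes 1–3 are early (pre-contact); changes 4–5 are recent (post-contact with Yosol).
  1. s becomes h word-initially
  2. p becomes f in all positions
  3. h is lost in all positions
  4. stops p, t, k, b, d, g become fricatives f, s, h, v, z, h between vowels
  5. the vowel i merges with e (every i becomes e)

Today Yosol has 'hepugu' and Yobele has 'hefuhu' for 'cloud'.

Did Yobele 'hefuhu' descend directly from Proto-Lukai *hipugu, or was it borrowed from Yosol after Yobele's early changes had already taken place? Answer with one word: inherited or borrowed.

If inherited, *hipugu would pass through all of Yobele's changes:
Yobele: *hipugu > hifugu > ifugu > ifuhu > efuhu  (by unconditioned shift, h-loss, intervocalic lenition, vowel merger)
If borrowed from Yosol 'hepugu' after the early changes, it would undergo only the recent ones:
  rule 4 (intervocalic lenition): hepugu → hefuhu
  rule 5 (vowel merger): no change (hefuhu)
  ⇒ as a loan: hefuhu
Yobele 'hefuhu' matches the loan outcome 'hefuhu', not the inherited 'efuhu' — it skipped the early Yobele changes, so it was borrowed from Yosol.

borrowed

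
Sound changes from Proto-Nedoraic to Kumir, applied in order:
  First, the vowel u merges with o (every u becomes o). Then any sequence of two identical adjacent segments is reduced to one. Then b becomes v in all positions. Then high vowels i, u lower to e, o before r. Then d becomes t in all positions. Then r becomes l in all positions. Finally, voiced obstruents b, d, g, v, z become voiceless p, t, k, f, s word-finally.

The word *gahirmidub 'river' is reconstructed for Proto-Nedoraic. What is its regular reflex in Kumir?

Kumir: start from *gahirmidub.
  rule 1 (vowel merger): gahirmidub → gahirmidob
  rule 2: no change — gahirmidob
  rule 3 (unconditioned shift): gahirmidob → gahirmidov
  rule 4 (pre-rhotic lowering): gahirmidov → gahermidov
  rule 5 (unconditioned shift): gahermidov → gahermitov
  rule 6 (unconditioned shift): gahermitov → gahelmitov
  rule 7 (final devoicing): gahelmitov → gahelmitof
  ⇒ Kumir gahelmitof

gahelmitof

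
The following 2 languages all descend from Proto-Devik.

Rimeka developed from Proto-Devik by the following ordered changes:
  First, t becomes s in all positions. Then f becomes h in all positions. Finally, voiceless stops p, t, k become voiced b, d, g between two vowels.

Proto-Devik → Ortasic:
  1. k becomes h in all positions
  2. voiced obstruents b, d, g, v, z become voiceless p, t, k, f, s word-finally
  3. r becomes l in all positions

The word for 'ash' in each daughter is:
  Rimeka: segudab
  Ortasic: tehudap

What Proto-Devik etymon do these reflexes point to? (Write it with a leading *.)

Position 1: Rimeka has s, Ortasic has t. Taking the neighbouring segments as reconstructed: Rimeka s could go back to *t or *s; Ortasic t can only go back to *t — the one source consistent with every daughter is *t.
Position 7: Rimeka has b, Ortasic has p. Taking the neighbouring segments as reconstructed: Rimeka b can only go back to *b; Ortasic p could go back to *p or *b — the one source consistent with every daughter is *b.
This points to *tekudab. Verify forward in each daughter:
Rimeka: *tekudab > sekudab > segudab  (by unconditioned shift, intervocalic voicing)
Ortasic: start from *tekudab.
  rule 1 (unconditioned shift): tekudab → tehudab
  rule 2 (final devoicing): tehudab → tehudap
  rule 3: no change — tehudap
  ⇒ Ortasic tehudap
*tekudab is the unique common source.

*tekudab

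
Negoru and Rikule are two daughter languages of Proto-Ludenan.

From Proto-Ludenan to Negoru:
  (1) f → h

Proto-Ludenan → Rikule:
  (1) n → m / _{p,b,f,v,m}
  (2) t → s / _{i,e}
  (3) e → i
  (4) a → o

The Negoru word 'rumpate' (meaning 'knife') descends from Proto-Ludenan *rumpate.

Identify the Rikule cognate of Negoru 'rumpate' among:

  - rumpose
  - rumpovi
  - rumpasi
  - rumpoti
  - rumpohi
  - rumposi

Rikule: *rumpate > rumpase > rumpasi > rumposi  (by palatalisation, vowel merger, vowel merger)
Among the options, 'rumposi' alone shows every Rikule change applied in order.

rumposi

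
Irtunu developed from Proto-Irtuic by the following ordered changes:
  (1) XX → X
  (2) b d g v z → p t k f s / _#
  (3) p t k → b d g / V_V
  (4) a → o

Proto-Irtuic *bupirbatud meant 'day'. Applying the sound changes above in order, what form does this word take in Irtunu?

bubirbodut

Irtunu: *bupirbatud
  bupirbatud (rule 1 does not apply)
  bupirbatud → bupirbatut   [final devoicing]
  bupirbatut → bubirbadut   [intervocalic voicing]
  bubirbadut → bubirbodut   [vowel merger]
  giving Irtunu bubirbodut.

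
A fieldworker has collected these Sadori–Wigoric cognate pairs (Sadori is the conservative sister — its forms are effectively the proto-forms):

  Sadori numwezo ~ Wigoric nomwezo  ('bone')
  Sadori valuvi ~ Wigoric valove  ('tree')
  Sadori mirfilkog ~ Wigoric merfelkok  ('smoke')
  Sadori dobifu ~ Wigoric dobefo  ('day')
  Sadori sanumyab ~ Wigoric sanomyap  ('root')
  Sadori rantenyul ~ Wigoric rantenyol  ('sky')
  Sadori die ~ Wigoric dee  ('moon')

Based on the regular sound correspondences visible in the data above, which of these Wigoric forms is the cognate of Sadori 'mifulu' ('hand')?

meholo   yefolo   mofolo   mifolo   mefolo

dobifu ~ dobefo — Sadori i corresponds to Wigoric e after a consonant, before a labial obstruent.
rantenyul ~ rantenyol — Sadori u corresponds to Wigoric o after a consonant, before a consonant other than r, m, n, p, b, f, v.
dobifu ~ dobefo — Sadori u corresponds to Wigoric o word-finally.
Applying these to Sadori 'mifulu':
  mifulu → mefulu   (i→e after a consonant, before a labial obstruent)
  mefulu → mefolu   (u→o after a consonant, before a consonant other than r, m, n, p, b, f, v)
  mefolu → mefolo   (u→o word-finally)
So the Wigoric cognate is 'mefolo'.

mefolo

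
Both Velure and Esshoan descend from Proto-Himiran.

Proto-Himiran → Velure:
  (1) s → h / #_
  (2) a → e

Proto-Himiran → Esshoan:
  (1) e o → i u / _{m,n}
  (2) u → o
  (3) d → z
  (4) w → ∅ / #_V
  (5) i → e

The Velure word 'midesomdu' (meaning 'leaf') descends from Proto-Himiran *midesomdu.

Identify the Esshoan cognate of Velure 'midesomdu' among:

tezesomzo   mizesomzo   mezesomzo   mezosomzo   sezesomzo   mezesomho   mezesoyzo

Esshoan: *midesomdu > midesumdu > midesomdo > mizesomzo > mezesomzo  (by pre-nasal raising, vowel merger, unconditioned shift, vowel merger)
Among the options, 'mezesomzo' alone shows every Esshoan change applied in order.

mezesomzo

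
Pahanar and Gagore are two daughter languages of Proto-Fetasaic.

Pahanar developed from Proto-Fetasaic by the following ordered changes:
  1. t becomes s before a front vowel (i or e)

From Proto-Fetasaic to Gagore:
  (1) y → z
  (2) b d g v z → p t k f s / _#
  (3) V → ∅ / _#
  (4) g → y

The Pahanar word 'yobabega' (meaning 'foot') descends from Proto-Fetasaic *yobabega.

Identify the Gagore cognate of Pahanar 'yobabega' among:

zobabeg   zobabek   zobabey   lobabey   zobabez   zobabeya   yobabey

Gagore: *yobabega
  yobabega → zobabega   [unconditioned shift]
  zobabega (rule 2 does not apply)
  zobabega → zobabeg   [apocope]
  zobabeg → zobabey   [unconditioned shift]
  giving Gagore zobabey.
Only 'zobabey' matches the regular Gagore development of *yobabega.

zobabey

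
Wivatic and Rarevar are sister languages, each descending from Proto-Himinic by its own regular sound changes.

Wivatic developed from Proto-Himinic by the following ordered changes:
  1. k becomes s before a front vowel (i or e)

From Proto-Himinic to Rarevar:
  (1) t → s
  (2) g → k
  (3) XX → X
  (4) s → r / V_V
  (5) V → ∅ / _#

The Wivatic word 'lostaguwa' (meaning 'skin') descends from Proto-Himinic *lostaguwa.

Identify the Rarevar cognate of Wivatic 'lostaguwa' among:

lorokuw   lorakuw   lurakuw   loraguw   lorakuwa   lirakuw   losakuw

lorakuw

Rarevar: start from *lostaguwa.
  rule 1 (unconditioned shift): lostaguwa → lossaguwa
  rule 2 (unconditioned shift): lossaguwa → lossakuwa
  rule 3 (degemination): lossakuwa → losakuwa
  rule 4 (rhotacism): losakuwa → lorakuwa
  rule 5 (apocope): lorakuwa → lorakuw
  ⇒ Rarevar lorakuw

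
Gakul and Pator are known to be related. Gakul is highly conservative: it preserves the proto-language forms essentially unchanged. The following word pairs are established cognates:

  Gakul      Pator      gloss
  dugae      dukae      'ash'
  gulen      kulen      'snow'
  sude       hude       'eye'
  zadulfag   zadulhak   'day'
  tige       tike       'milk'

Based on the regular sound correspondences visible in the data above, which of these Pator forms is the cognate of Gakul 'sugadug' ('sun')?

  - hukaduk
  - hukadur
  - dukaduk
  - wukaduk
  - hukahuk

sude ~ hude — Gakul s corresponds to Pator h word-initially before a back vowel.
dugae ~ dukae — Gakul g corresponds to Pator k between vowels (before a back vowel).
zadulfag ~ zadulhak — Gakul g corresponds to Pator k word-finally.
Applying these to Gakul 'sugadug':
  sugadug → hugadug   (s→h word-initially before a back vowel)
  hugadug → hukadug   (g→k between vowels (before a back vowel))
  hukadug → hukaduk   (g→k word-finally)
So the Pator cognate is 'hukaduk'.

hukaduk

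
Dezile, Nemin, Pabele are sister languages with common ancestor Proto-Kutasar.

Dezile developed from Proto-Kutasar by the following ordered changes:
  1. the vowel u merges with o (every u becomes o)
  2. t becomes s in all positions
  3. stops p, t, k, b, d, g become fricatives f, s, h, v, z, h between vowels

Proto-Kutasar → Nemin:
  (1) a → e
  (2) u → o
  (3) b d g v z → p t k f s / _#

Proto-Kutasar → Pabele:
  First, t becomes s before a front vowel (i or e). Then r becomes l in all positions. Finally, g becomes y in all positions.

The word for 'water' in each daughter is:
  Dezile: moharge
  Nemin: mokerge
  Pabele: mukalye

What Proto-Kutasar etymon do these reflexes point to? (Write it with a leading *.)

*mukarge

Position 3: Dezile has h, Nemin has k, Pabele has k. Pabele preserves k here (none of its changes turn any other segment into k), so the proto-segment is *k.
Position 4: Dezile has a, Nemin has e, Pabele has a. Dezile preserves a here (none of its changes turn any other segment into a), so the proto-segment is *a.
Position 2: Dezile has o, Nemin has o, Pabele has u. Pabele preserves u here (none of its changes turn any other segment into u), so the proto-segment is *u.
Verify the candidate proto-form against each daughter:
Dezile: *mukarge > mokarge > moharge  (by vowel merger, intervocalic lenition)
Nemin: start from *mukarge.
  rule 1 (vowel merger): mukarge → mukerge
  rule 2 (vowel merger): mukerge → mokerge
  rule 3: no change — mokerge
  ⇒ Nemin mokerge
Pabele: *mukarge
  mukarge (rule 1 does not apply)
  mukarge → mukalge   [unconditioned shift]
  mukalge → mukalye   [unconditioned shift]
  giving Pabele mukalye.
No other proto-form is consistent with every reflex, so the reconstruction is *mukarge.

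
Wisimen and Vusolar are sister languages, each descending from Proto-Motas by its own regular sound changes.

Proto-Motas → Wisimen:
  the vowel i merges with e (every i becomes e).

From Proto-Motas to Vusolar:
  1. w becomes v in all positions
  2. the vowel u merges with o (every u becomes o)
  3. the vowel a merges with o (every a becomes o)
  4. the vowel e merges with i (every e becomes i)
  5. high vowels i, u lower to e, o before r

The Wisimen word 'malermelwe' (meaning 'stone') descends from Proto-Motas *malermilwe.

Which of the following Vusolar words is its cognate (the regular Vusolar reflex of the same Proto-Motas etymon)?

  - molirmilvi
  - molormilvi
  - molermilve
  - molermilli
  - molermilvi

Vusolar: *malermilwe > malermilve > molermilve > molirmilvi > molermilvi  (by unconditioned shift, vowel merger, vowel merger, pre-rhotic lowering)
Only 'molermilvi' matches the regular Vusolar development of *malermilwe.

molermilvi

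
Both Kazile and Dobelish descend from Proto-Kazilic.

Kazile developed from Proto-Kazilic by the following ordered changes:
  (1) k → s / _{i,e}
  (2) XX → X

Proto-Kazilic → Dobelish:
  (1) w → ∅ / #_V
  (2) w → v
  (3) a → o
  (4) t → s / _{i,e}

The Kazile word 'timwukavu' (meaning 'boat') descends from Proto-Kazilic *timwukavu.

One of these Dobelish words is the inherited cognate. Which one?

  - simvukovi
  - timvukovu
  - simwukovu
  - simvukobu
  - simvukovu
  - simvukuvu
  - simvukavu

simvukovu

Dobelish: *timwukavu
  timwukavu (rule 1 does not apply)
  timwukavu → timvukavu   [unconditioned shift]
  timvukavu → timvukovu   [vowel merger]
  timvukovu → simvukovu   [palatalisation]
  giving Dobelish simvukovu.
The other candidates each miss or misapply at least one Dobelish change.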